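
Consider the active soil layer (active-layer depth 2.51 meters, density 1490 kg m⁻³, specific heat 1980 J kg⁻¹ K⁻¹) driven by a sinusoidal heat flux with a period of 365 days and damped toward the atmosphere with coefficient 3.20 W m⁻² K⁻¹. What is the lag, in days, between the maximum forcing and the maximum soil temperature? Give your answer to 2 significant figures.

Areal heat capacity C = ρ c_p D = 1490 × 1980 × 2.51 = 7.41×10^6 J/(m^2 K).
ω = 2π / 3.15×10^7 s = 1.99×10^-7 s⁻¹.
Phase lag φ = arctan(Cω/λ) = arctan(1.48/3.20) = 0.432 rad.
Time lag = φ / ω = 0.432 / 1.99×10^-7 = 2.17×10^6 s = 25.1 days.

25 days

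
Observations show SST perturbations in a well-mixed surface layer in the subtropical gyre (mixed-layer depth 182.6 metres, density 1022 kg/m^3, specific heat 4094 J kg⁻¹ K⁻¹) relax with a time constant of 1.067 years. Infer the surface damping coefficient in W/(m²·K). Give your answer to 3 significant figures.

Areal heat capacity C = ρ c_p D = 1022 × 4094 × 182.6 = 7.64×10^8 J/(m²·K).
τ = 1.067 years = 3.37×10^7 s.
λ = C / τ = 7.64×10^8 / 3.37×10^7 = 22.7 W/(m²·K).

22.7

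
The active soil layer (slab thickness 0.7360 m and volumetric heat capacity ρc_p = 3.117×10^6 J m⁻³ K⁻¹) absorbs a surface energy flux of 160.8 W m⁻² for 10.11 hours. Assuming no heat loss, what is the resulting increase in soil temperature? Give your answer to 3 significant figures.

Areal heat capacity C = ρc_p × D = 3.117×10^6 × 0.7360 = 2.29×10^6 J m⁻² K⁻¹.
Net heat input Q = F Δt = 160.8 × (10.11 hours × 3600 s/hour) = 5.85×10^6 J/m².
ΔT = Q / C = 5.85×10^6 / 2.29×10^6 = 2.55 K.

2.55 K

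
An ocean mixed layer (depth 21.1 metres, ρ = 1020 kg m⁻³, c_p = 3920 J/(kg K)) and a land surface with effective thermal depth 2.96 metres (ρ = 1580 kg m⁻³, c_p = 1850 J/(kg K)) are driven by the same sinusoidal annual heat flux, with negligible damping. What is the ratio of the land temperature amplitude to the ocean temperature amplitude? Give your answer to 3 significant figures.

9.75

C_ocean = 1020 × 3920 × 21.1 = 8.44×10^7 J/(m²·K).
C_land = 1580 × 1850 × 2.96 = 8.65×10^6 J/(m²·K).
Undamped amplitude ∝ 1/C, so A_land/A_ocean = C_ocean/C_land = 9.75.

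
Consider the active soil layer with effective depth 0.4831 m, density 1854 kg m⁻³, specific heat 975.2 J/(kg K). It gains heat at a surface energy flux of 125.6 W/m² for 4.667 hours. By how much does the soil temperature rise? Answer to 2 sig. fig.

Areal heat capacity C = ρ c_p D = 1854 × 975.2 × 0.4831 = 8.73×10^5 J/(m^2 K).
Net heat input Q = F Δt = 125.6 × (4.667 hours × 3600 s/hour) = 2.11×10^6 J/m².
ΔT = Q / C = 2.11×10^6 / 8.73×10^5 = 2.42 K.

2.4 K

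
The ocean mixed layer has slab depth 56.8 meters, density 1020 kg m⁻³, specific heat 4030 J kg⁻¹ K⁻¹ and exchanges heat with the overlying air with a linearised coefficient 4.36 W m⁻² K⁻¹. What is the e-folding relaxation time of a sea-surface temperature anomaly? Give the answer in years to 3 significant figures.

Areal heat capacity C = ρ c_p D = 1020 × 4030 × 56.8 = 2.33×10^8 J/(m^2 K).
Relaxation time τ = C / λ = 2.33×10^8 / 4.36 = 5.36×10^7 s.
In years: 5.36×10^7 s / (3.156×10^7 s/year) = 1.70 years.

1.70 years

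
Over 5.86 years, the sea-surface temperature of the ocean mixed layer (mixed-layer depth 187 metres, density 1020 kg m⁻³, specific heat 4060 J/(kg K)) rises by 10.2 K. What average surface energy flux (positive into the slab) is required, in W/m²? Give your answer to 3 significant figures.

42.7

Areal heat capacity C = ρ c_p D = 1020 × 4060 × 187 = 7.74×10^8 J/(m^2 K).
Required heat per unit area: Q = C ΔT = 7.74×10^8 × 10.2 = 7.90×10^9 J/m².
Flux F = Q / Δt = 7.90×10^9 / 1.85×10^8 s = 42.7 W/m².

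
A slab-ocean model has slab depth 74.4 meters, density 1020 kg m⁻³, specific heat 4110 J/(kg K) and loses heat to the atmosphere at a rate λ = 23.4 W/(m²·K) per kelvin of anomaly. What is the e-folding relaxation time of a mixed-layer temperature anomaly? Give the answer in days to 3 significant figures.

154 days

Areal heat capacity C = ρ c_p D = 1020 × 4110 × 74.4 = 3.12×10^8 J/(m²·K).
Relaxation time τ = C / λ = 3.12×10^8 / 23.4 = 1.33×10^7 s.
In days: 1.33×10^7 s / (86400 s/day) = 154 days.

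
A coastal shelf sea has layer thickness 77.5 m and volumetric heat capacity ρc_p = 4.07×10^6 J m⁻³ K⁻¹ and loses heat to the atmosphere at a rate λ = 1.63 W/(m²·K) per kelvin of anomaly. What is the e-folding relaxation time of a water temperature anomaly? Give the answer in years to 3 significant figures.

6.13 years

Areal heat capacity C = ρc_p × D = 4.07×10^6 × 77.5 = 3.15×10^8 J/(m^2 K).
Relaxation time τ = C / λ = 3.15×10^8 / 1.63 = 1.94×10^8 s.
In years: 1.94×10^8 s / (3.156×10^7 s/year) = 6.13 years.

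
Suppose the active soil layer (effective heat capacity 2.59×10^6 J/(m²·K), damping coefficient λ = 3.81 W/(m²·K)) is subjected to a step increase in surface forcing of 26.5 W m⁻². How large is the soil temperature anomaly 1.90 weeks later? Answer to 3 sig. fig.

5.67 K

Areal heat capacity C = 2.59×10^6 J/(m²·K) (given).
τ = C / λ = 2.59×10^6 / 3.81 = 6.80×10^5 s.
Equilibrium anomaly ΔT_eq = F / λ = 26.5 / 3.81 = 6.96 K.
t = 1.90 weeks = 1.15×10^6 s, so t/τ = 1.69.
ΔT(t) = ΔT_eq (1 − e^(−t/τ)) = 6.96 × (1 − e^−1.69) = 5.67 K.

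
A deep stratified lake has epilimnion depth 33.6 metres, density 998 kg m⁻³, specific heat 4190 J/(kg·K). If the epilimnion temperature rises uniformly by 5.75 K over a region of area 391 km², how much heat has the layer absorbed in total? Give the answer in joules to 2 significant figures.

3.2×10^17 J

Areal heat capacity C = ρ c_p D = 998 × 4190 × 33.6 = 1.41×10^8 J/(m^2 K).
Heat per unit area: q = C ΔT = 1.41×10^8 × 5.75 = 8.08×10^8 J/m².
Total heat: Q = q × A = 8.08×10^8 × (391 × 10⁶ m²) = 3.16×10^17 J.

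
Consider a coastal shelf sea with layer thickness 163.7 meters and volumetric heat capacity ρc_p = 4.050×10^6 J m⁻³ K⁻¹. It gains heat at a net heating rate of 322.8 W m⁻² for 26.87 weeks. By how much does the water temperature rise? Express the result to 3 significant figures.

7.91 K

Areal heat capacity C = ρc_p × D = 4.050×10^6 × 163.7 = 6.63×10^8 J/(m^2 K).
Net heat input Q = F Δt = 322.8 × (26.87 weeks × 6.048×10^5 s/week) = 5.25×10^9 J/m².
ΔT = Q / C = 5.25×10^9 / 6.63×10^8 = 7.91 K.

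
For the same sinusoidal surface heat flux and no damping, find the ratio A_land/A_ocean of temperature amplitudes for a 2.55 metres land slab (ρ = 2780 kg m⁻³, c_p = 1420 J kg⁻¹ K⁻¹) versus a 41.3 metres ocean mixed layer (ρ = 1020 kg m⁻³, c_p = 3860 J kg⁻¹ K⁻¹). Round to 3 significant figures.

C_ocean = 1020 × 3860 × 41.3 = 1.63×10^8 J/(m²·K).
C_land = 2780 × 1420 × 2.55 = 1.01×10^7 J/(m²·K).
Undamped amplitude ∝ 1/C, so A_land/A_ocean = C_ocean/C_land = 16.2.

16.2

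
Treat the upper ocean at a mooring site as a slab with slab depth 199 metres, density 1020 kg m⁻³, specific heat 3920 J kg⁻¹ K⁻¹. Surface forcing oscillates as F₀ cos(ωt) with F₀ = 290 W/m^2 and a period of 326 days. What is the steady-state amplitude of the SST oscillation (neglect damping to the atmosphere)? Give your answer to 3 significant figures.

1.63 K

Areal heat capacity C = ρ c_p D = 1020 × 3920 × 199 = 7.96×10^8 J m⁻² K⁻¹.
Angular frequency ω = 2π / T = 2π / 2.82×10^7 s = 2.23×10^-7 s⁻¹.
Cω = 7.96×10^8 × 2.23×10^-7 = 177 W/(m²·K).
Amplitude A = F₀ / (Cω) = 290 / 177 = 1.63 K.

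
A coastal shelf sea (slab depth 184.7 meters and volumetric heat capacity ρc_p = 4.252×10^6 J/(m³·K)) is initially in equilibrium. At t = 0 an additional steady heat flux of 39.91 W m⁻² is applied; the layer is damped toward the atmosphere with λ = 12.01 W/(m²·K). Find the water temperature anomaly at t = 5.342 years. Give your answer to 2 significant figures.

3.1 K

Areal heat capacity C = ρc_p × D = 4.252×10^6 × 184.7 = 7.85×10^8 J/(m²·K).
τ = C / λ = 7.85×10^8 / 12.01 = 6.54×10^7 s.
Equilibrium anomaly ΔT_eq = F / λ = 39.91 / 12.01 = 3.32 K.
t = 5.342 years = 1.69×10^8 s, so t/τ = 2.58.
ΔT(t) = ΔT_eq (1 − e^(−t/τ)) = 3.32 × (1 − e^−2.58) = 3.07 K.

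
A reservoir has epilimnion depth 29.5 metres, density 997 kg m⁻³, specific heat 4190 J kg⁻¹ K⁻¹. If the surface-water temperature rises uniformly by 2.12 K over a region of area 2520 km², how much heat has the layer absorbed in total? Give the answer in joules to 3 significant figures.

Areal heat capacity C = ρ c_p D = 997 × 4190 × 29.5 = 1.23×10^8 J/(m²·K).
Heat per unit area: q = C ΔT = 1.23×10^8 × 2.12 = 2.61×10^8 J/m².
Total heat: Q = q × A = 2.61×10^8 × (2520 × 10⁶ m²) = 6.58×10^17 J.

6.58×10^17 J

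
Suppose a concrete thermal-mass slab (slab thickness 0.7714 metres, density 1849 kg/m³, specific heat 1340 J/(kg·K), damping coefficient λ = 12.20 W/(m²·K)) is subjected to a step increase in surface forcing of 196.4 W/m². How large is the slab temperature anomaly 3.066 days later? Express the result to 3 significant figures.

Areal heat capacity C = ρ c_p D = 1849 × 1340 × 0.7714 = 1.91×10^6 J/(m²·K).
τ = C / λ = 1.91×10^6 / 12.20 = 1.57×10^5 s.
Equilibrium anomaly ΔT_eq = F / λ = 196.4 / 12.20 = 16.1 K.
t = 3.066 days = 2.65×10^5 s, so t/τ = 1.69.
ΔT(t) = ΔT_eq (1 − e^(−t/τ)) = 16.1 × (1 − e^−1.69) = 13.1 K.

13.1 K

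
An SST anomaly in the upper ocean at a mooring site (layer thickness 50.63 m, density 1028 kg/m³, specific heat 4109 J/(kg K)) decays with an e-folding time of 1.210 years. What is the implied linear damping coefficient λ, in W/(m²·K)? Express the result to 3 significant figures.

Areal heat capacity C = ρ c_p D = 1028 × 4109 × 50.63 = 2.14×10^8 J/(m²·K).
τ = 1.210 years = 3.82×10^7 s.
λ = C / τ = 2.14×10^8 / 3.82×10^7 = 5.60 W/(m²·K).

5.60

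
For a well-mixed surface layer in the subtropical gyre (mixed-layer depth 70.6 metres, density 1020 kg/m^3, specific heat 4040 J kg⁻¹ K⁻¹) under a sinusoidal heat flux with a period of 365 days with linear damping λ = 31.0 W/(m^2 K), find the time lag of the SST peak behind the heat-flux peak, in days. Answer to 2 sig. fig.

Areal heat capacity C = ρ c_p D = 1020 × 4040 × 70.6 = 2.91×10^8 J/(m^2 K).
ω = 2π / 3.15×10^7 s = 1.99×10^-7 s⁻¹.
Phase lag φ = arctan(Cω/λ) = arctan(58.0/31.0) = 1.08 rad.
Time lag = φ / ω = 1.08 / 1.99×10^-7 = 5.42×10^6 s = 62.7 days.

63 days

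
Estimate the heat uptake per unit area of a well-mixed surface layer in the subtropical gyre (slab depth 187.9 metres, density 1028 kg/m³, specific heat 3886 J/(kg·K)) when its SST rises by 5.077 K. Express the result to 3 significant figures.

3.81×10^9

Areal heat capacity C = ρ c_p D = 1028 × 3886 × 187.9 = 7.51×10^8 J/(m^2 K).
ΔQ = C ΔT = 7.51×10^8 × 5.077 = 3.81×10^9 J/m².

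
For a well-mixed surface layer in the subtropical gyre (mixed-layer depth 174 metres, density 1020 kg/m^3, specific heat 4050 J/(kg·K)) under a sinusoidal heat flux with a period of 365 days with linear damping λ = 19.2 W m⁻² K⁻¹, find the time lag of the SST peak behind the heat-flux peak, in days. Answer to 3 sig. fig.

Areal heat capacity C = ρ c_p D = 1020 × 4050 × 174 = 7.19×10^8 J m⁻² K⁻¹.
ω = 2π / 3.15×10^7 s = 1.99×10^-7 s⁻¹.
Phase lag φ = arctan(Cω/λ) = arctan(143/19.2) = 1.44 rad.
Time lag = φ / ω = 1.44 / 1.99×10^-7 = 7.22×10^6 s = 83.5 days.

83.5 days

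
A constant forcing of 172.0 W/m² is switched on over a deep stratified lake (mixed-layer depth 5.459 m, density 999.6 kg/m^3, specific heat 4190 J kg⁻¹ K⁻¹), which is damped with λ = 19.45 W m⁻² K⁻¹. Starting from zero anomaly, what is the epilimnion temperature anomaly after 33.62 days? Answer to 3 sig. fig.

8.10 K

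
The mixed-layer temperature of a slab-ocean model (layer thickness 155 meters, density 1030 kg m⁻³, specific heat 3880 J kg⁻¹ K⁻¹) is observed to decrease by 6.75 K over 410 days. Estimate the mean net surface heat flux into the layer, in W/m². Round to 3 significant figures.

Areal heat capacity C = ρ c_p D = 1030 × 3880 × 155 = 6.19×10^8 J/(m²·K).
Required heat per unit area: Q = C ΔT = 6.19×10^8 × -6.75 = -4.18×10^9 J/m².
Flux F = Q / Δt = -4.18×10^9 / 3.54×10^7 s = -118 W/m².

-118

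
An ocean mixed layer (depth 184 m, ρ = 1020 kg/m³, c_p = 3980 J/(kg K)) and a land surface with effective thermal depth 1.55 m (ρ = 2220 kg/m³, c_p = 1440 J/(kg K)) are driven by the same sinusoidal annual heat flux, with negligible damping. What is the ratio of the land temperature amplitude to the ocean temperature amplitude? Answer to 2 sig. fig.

150

C_ocean = 1020 × 3980 × 184 = 7.47×10^8 J/(m²·K).
C_land = 2220 × 1440 × 1.55 = 4.96×10^6 J/(m²·K).
Undamped amplitude ∝ 1/C, so A_land/A_ocean = C_ocean/C_land = 151.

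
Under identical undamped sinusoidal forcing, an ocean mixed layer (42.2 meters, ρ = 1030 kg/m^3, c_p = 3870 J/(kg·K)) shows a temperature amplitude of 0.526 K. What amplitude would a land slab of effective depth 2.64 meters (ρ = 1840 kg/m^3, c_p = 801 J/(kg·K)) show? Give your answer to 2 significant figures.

C_ocean = 1.68×10^8 J/(m²·K); C_land = 3.89×10^6 J/(m²·K).
A ∝ 1/C ⇒ A_land = A_ocean × C_ocean/C_land = 0.526 × 43.2 = 22.7 K.

23 K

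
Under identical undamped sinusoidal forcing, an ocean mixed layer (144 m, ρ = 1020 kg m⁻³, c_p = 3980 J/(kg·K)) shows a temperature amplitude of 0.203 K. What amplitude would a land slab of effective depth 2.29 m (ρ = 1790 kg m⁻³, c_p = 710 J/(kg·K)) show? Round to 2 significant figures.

41 K

C_ocean = 5.85×10^8 J/(m²·K); C_land = 2.91×10^6 J/(m²·K).
A ∝ 1/C ⇒ A_land = A_ocean × C_ocean/C_land = 0.203 × 201 = 40.8 K.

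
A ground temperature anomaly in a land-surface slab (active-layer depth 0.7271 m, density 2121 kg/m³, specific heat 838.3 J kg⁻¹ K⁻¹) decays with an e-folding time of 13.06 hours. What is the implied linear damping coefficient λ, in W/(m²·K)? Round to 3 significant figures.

27.5

Areal heat capacity C = ρ c_p D = 2121 × 838.3 × 0.7271 = 1.29×10^6 J/(m^2 K).
τ = 13.06 hours = 47000 s.
λ = C / τ = 1.29×10^6 / 47000 = 27.5 W/(m²·K).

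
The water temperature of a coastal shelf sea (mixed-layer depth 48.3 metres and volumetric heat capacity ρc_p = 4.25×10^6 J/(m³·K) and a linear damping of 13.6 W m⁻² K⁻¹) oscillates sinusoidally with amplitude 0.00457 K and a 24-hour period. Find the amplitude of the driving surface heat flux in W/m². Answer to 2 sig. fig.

68

Areal heat capacity C = ρc_p × D = 4.25×10^6 × 48.3 = 2.05×10^8 J/(m²·K).
ω = 2π / 86400 s = 7.27×10^-5 s⁻¹.
√((Cω)² + λ²) = √((14900)² + 13.6²) = 14900 W/(m²·K).
F₀ = A × √((Cω)²+λ²) = 0.00457 × 14900 = 68.2 W/m².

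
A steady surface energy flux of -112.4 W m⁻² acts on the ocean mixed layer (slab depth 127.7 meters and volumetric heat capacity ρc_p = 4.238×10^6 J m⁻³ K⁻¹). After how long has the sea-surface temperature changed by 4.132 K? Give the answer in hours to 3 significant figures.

Areal heat capacity C = ρc_p × D = 4.238×10^6 × 127.7 = 5.41×10^8 J/(m^2 K).
Time required: Δt = C ΔT / F = 5.41×10^8 × -4.132 / -112.4 = 1.99×10^7 s.
In hours: 1.99×10^7 s / (3600 s/hour) = 5530 hours.

5530 hours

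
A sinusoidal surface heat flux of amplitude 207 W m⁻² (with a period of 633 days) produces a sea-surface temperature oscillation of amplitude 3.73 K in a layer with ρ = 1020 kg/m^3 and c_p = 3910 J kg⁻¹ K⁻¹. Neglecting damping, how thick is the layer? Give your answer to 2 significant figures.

120 m

ω = 2π / 5.47×10^7 s = 1.15×10^-7 s⁻¹.
Required C = F₀ / (A ω) = 207 / (3.73 × 1.15×10^-7) = 4.83×10^8 J/(m²·K).
D = C / (ρ c_p) = 4.83×10^8 / (1020 × 3910) = 121 m.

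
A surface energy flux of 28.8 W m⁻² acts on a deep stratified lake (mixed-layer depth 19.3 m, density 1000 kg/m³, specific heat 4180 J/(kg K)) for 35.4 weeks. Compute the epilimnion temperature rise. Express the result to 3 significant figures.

Areal heat capacity C = ρ c_p D = 1000 × 4180 × 19.3 = 8.07×10^7 J/(m^2 K).
Net heat input Q = F Δt = 28.8 × (35.4 weeks × 6.048×10^5 s/week) = 6.17×10^8 J/m².
ΔT = Q / C = 6.17×10^8 / 8.07×10^7 = 7.64 K.

7.64 K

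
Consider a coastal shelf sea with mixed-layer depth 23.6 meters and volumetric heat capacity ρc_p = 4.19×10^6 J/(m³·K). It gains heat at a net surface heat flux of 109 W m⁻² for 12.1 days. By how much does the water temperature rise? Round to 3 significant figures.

1.15 K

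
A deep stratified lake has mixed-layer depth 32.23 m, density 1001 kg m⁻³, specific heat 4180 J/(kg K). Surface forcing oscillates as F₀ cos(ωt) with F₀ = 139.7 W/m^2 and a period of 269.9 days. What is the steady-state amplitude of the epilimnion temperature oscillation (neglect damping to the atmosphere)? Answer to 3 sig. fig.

3.84 K

Areal heat capacity C = ρ c_p D = 1001 × 4180 × 32.23 = 1.35×10^8 J/(m²·K).
Angular frequency ω = 2π / T = 2π / 2.33×10^7 s = 2.69×10^-7 s⁻¹.
Cω = 1.35×10^8 × 2.69×10^-7 = 36.3 W/(m²·K).
Amplitude A = F₀ / (Cω) = 139.7 / 36.3 = 3.84 K.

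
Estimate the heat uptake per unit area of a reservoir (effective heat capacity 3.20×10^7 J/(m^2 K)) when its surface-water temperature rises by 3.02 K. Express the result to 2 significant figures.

9.7×10^7

Areal heat capacity C = 3.20×10^7 J/(m^2 K) (given).
ΔQ = C ΔT = 3.20×10^7 × 3.02 = 9.66×10^7 J/m².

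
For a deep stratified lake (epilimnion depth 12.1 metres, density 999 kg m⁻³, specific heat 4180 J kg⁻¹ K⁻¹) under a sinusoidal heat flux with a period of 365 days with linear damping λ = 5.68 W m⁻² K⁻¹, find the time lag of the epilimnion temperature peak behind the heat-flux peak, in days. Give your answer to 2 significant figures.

Areal heat capacity C = ρ c_p D = 999 × 4180 × 12.1 = 5.05×10^7 J/(m^2 K).
ω = 2π / 3.15×10^7 s = 1.99×10^-7 s⁻¹.
Phase lag φ = arctan(Cω/λ) = arctan(10.1/5.68) = 1.06 rad.
Time lag = φ / ω = 1.06 / 1.99×10^-7 = 5.31×10^6 s = 61.4 days.

61 days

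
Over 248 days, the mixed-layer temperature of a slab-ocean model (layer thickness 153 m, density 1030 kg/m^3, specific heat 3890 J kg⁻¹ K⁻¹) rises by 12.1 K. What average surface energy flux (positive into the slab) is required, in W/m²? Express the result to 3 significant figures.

346

Areal heat capacity C = ρ c_p D = 1030 × 3890 × 153 = 6.13×10^8 J/(m²·K).
Required heat per unit area: Q = C ΔT = 6.13×10^8 × 12.1 = 7.42×10^9 J/m².
Flux F = Q / Δt = 7.42×10^9 / 2.14×10^7 s = 346 W/m².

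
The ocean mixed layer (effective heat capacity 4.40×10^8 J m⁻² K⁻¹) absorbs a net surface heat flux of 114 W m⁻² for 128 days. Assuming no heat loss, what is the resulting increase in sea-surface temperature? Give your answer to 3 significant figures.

Areal heat capacity C = 4.40×10^8 J m⁻² K⁻¹ (given).
Net heat input Q = F Δt = 114 × (128 days × 86400 s/day) = 1.26×10^9 J/m².
ΔT = Q / C = 1.26×10^9 / 4.40×10^8 = 2.87 K.

2.87 K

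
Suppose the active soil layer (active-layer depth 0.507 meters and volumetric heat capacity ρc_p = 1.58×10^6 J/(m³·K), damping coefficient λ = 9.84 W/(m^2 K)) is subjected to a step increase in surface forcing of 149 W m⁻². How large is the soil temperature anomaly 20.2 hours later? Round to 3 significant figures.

Areal heat capacity C = ρc_p × D = 1.58×10^6 × 0.507 = 8.01×10^5 J/(m^2 K).
τ = C / λ = 8.01×10^5 / 9.84 = 81400 s.
Equilibrium anomaly ΔT_eq = F / λ = 149 / 9.84 = 15.1 K.
t = 20.2 hours = 72700 s, so t/τ = 0.893.
ΔT(t) = ΔT_eq (1 − e^(−t/τ)) = 15.1 × (1 − e^−0.893) = 8.94 K.

8.94 K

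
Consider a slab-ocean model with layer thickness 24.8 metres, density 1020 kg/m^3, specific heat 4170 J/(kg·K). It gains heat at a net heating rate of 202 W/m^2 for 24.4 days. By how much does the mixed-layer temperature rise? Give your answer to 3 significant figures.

4.04 K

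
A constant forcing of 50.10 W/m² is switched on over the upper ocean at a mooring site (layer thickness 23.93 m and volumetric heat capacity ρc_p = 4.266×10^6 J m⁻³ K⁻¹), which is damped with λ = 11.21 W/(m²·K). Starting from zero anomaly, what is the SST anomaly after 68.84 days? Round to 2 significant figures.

Areal heat capacity C = ρc_p × D = 4.266×10^6 × 23.93 = 1.02×10^8 J m⁻² K⁻¹.
τ = C / λ = 1.02×10^8 / 11.21 = 9.11×10^6 s.
Equilibrium anomaly ΔT_eq = F / λ = 50.10 / 11.21 = 4.47 K.
t = 68.84 days = 5.95×10^6 s, so t/τ = 0.653.
ΔT(t) = ΔT_eq (1 − e^(−t/τ)) = 4.47 × (1 − e^−0.653) = 2.14 K.

2.1 K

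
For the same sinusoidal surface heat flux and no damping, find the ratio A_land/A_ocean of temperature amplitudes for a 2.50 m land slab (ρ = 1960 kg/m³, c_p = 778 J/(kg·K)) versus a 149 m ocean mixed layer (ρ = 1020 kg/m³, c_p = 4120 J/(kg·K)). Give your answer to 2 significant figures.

160

C_ocean = 1020 × 4120 × 149 = 6.26×10^8 J/(m²·K).
C_land = 1960 × 778 × 2.50 = 3.81×10^6 J/(m²·K).
Undamped amplitude ∝ 1/C, so A_land/A_ocean = C_ocean/C_land = 164.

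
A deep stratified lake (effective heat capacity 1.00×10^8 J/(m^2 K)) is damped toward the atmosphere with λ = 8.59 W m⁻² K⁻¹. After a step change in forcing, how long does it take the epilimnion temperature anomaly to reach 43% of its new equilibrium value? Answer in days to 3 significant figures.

75.7 days

Areal heat capacity C = 1.00×10^8 J/(m^2 K) (given).
τ = C / λ = 1.00×10^8 / 8.59 = 1.16×10^7 s.
Fraction reached: 1 − e^(−t/τ) = 0.43 ⇒ t = −τ ln(1 − 0.43) = τ × 0.562.
t = 6.54×10^6 s = 75.7 days.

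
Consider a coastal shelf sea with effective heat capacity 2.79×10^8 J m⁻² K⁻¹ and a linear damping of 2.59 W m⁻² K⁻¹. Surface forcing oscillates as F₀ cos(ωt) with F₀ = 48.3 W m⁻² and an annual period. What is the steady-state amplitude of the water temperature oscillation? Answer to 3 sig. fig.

Areal heat capacity C = 2.79×10^8 J m⁻² K⁻¹ (given).
Angular frequency ω = 2π / T = 2π / 3.15×10^7 s = 1.99×10^-7 s⁻¹.
√((Cω)² + λ²) = √((55.6)² + 2.59²) = 55.6 W/(m²·K).
Amplitude A = F₀ / √((Cω)²+λ²) = 48.3 / 55.6 = 0.868 K.

0.868 K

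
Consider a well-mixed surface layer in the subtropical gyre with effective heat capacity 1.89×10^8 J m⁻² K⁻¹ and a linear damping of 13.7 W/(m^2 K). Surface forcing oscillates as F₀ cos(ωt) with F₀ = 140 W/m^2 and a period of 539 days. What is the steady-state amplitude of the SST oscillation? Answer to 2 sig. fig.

4.8 K

Areal heat capacity C = 1.89×10^8 J m⁻² K⁻¹ (given).
Angular frequency ω = 2π / T = 2π / 4.66×10^7 s = 1.35×10^-7 s⁻¹.
√((Cω)² + λ²) = √((25.5)² + 13.7²) = 28.9 W/(m²·K).
Amplitude A = F₀ / √((Cω)²+λ²) = 140 / 28.9 = 4.84 K.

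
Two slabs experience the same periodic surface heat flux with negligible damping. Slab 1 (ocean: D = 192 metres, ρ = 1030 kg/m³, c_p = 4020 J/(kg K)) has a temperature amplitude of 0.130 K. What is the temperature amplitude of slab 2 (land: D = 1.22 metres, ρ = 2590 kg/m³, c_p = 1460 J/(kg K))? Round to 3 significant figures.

22.4 K

C_ocean = 7.95×10^8 J/(m²·K); C_land = 4.61×10^6 J/(m²·K).
A ∝ 1/C ⇒ A_land = A_ocean × C_ocean/C_land = 0.130 × 172 = 22.4 K.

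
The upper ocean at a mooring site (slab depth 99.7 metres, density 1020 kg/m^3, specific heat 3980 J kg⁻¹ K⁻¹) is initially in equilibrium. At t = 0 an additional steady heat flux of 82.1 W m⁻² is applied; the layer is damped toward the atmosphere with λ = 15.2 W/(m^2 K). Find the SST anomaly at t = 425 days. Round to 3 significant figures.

4.04 K

Areal heat capacity C = ρ c_p D = 1020 × 3980 × 99.7 = 4.05×10^8 J/(m^2 K).
τ = C / λ = 4.05×10^8 / 15.2 = 2.66×10^7 s.
Equilibrium anomaly ΔT_eq = F / λ = 82.1 / 15.2 = 5.40 K.
t = 425 days = 3.67×10^7 s, so t/τ = 1.38.
ΔT(t) = ΔT_eq (1 − e^(−t/τ)) = 5.40 × (1 − e^−1.38) = 4.04 K.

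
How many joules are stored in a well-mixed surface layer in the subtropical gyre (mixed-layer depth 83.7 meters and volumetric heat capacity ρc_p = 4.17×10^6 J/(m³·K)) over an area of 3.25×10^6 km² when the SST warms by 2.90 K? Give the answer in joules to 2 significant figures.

3.3×10^21 J

Areal heat capacity C = ρc_p × D = 4.17×10^6 × 83.7 = 3.49×10^8 J/(m²·K).
Heat per unit area: q = C ΔT = 3.49×10^8 × 2.90 = 1.01×10^9 J/m².
Total heat: Q = q × A = 1.01×10^9 × (3.25×10^6 × 10⁶ m²) = 3.29×10^21 J.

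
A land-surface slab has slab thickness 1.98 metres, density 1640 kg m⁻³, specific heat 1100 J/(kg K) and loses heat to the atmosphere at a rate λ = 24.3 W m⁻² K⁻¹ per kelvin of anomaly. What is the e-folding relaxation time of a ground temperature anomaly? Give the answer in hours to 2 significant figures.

Areal heat capacity C = ρ c_p D = 1640 × 1100 × 1.98 = 3.57×10^6 J/(m^2 K).
Relaxation time τ = C / λ = 3.57×10^6 / 24.3 = 1.47×10^5 s.
In hours: 1.47×10^5 s / (3600 s/hour) = 40.8 hours.

41 hours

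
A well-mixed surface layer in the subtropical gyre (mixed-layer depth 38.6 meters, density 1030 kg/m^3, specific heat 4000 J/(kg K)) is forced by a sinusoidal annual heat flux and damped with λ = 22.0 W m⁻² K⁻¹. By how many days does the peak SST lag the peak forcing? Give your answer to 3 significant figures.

Areal heat capacity C = ρ c_p D = 1030 × 4000 × 38.6 = 1.59×10^8 J m⁻² K⁻¹.
ω = 2π / 3.15×10^7 s = 1.99×10^-7 s⁻¹.
Phase lag φ = arctan(Cω/λ) = arctan(31.7/22.0) = 0.964 rad.
Time lag = φ / ω = 0.964 / 1.99×10^-7 = 4.84×10^6 s = 56.0 days.

56.0 days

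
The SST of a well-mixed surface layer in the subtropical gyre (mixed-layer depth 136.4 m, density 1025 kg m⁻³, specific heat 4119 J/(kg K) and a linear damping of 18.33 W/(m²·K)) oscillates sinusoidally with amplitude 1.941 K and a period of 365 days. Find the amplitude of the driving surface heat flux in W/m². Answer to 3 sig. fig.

226

Areal heat capacity C = ρ c_p D = 1025 × 4119 × 136.4 = 5.76×10^8 J/(m^2 K).
ω = 2π / 3.15×10^7 s = 1.99×10^-7 s⁻¹.
√((Cω)² + λ²) = √((115)² + 18.33²) = 116 W/(m²·K).
F₀ = A × √((Cω)²+λ²) = 1.941 × 116 = 226 W/m².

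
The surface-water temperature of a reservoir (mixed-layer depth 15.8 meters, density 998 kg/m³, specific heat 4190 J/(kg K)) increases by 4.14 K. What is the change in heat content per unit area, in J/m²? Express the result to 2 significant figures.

Areal heat capacity C = ρ c_p D = 998 × 4190 × 15.8 = 6.61×10^7 J/(m^2 K).
ΔQ = C ΔT = 6.61×10^7 × 4.14 = 2.74×10^8 J/m².

2.7×10^8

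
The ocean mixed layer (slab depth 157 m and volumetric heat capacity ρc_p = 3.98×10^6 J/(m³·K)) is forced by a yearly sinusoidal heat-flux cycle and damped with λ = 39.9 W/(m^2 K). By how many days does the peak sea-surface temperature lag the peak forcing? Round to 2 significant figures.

Areal heat capacity C = ρc_p × D = 3.98×10^6 × 157 = 6.25×10^8 J/(m²·K).
ω = 2π / 3.15×10^7 s = 1.99×10^-7 s⁻¹.
Phase lag φ = arctan(Cω/λ) = arctan(124/39.9) = 1.26 rad.
Time lag = φ / ω = 1.26 / 1.99×10^-7 = 6.33×10^6 s = 73.2 days.

73 days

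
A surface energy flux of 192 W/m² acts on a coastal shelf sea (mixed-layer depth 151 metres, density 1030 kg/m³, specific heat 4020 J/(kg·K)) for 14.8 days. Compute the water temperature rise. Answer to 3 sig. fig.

Areal heat capacity C = ρ c_p D = 1030 × 4020 × 151 = 6.25×10^8 J/(m^2 K).
Net heat input Q = F Δt = 192 × (14.8 days × 86400 s/day) = 2.46×10^8 J/m².
ΔT = Q / C = 2.46×10^8 / 6.25×10^8 = 0.393 K.

0.393 K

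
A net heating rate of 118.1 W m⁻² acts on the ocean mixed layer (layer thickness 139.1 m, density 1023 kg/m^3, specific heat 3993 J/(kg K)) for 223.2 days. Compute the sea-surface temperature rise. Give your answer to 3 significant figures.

4.01 K

Areal heat capacity C = ρ c_p D = 1023 × 3993 × 139.1 = 5.68×10^8 J/(m²·K).
Net heat input Q = F Δt = 118.1 × (223.2 days × 86400 s/day) = 2.28×10^9 J/m².
ΔT = Q / C = 2.28×10^9 / 5.68×10^8 = 4.01 K.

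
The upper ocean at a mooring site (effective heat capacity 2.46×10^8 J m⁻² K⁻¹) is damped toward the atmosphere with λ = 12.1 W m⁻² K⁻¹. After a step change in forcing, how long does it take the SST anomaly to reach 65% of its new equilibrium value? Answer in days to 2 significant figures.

250 days

Areal heat capacity C = 2.46×10^8 J m⁻² K⁻¹ (given).
τ = C / λ = 2.46×10^8 / 12.1 = 2.03×10^7 s.
Fraction reached: 1 − e^(−t/τ) = 0.65 ⇒ t = −τ ln(1 − 0.65) = τ × 1.05.
t = 2.13×10^7 s = 247 days.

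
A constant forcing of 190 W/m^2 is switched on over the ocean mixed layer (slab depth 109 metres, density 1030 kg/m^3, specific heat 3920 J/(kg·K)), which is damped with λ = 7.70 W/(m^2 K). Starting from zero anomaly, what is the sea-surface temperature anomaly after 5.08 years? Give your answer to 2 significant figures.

23 K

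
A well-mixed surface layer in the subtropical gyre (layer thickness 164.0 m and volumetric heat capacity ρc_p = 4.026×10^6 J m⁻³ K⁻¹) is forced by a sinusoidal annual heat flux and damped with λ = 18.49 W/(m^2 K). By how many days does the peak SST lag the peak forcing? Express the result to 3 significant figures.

83.1 days

Areal heat capacity C = ρc_p × D = 4.026×10^6 × 164.0 = 6.60×10^8 J/(m²·K).
ω = 2π / 3.15×10^7 s = 1.99×10^-7 s⁻¹.
Phase lag φ = arctan(Cω/λ) = arctan(132/18.49) = 1.43 rad.
Time lag = φ / ω = 1.43 / 1.99×10^-7 = 7.18×10^6 s = 83.1 days.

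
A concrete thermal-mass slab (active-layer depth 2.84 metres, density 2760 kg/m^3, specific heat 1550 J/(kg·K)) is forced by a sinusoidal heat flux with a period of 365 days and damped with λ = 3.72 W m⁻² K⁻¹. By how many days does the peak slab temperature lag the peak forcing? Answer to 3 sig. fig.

Areal heat capacity C = ρ c_p D = 2760 × 1550 × 2.84 = 1.21×10^7 J m⁻² K⁻¹.
ω = 2π / 3.15×10^7 s = 1.99×10^-7 s⁻¹.
Phase lag φ = arctan(Cω/λ) = arctan(2.42/3.72) = 0.577 rad.
Time lag = φ / ω = 0.577 / 1.99×10^-7 = 2.90×10^6 s = 33.5 days.

33.5 days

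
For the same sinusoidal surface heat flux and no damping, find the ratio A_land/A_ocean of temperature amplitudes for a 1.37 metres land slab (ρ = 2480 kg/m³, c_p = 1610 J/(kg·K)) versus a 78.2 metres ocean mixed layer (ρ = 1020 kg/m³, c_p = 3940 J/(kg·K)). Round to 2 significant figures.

57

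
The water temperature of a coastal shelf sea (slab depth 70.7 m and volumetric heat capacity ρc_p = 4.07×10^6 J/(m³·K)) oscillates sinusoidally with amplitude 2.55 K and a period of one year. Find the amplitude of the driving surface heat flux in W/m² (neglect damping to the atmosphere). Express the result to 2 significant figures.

Areal heat capacity C = ρc_p × D = 4.07×10^6 × 70.7 = 2.88×10^8 J/(m²·K).
ω = 2π / 3.15×10^7 s = 1.99×10^-7 s⁻¹.
Cω = 2.88×10^8 × 1.99×10^-7 = 57.3 W/(m²·K).
F₀ = A × Cω = 2.55 × 57.3 = 146 W/m².

150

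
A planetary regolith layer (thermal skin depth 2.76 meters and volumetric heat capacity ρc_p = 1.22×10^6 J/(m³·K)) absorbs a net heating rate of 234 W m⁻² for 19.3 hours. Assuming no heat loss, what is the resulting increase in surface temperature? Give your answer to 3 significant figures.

Areal heat capacity C = ρc_p × D = 1.22×10^6 × 2.76 = 3.37×10^6 J/(m²·K).
Net heat input Q = F Δt = 234 × (19.3 hours × 3600 s/hour) = 1.63×10^7 J/m².
ΔT = Q / C = 1.63×10^7 / 3.37×10^6 = 4.83 K.

4.83 K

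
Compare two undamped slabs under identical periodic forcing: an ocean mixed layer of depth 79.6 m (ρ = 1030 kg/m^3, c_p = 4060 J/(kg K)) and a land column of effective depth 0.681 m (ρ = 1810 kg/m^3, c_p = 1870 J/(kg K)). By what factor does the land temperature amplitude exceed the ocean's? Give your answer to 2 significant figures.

140

C_ocean = 1030 × 4060 × 79.6 = 3.33×10^8 J/(m²·K).
C_land = 1810 × 1870 × 0.681 = 2.30×10^6 J/(m²·K).
Undamped amplitude ∝ 1/C, so A_land/A_ocean = C_ocean/C_land = 144.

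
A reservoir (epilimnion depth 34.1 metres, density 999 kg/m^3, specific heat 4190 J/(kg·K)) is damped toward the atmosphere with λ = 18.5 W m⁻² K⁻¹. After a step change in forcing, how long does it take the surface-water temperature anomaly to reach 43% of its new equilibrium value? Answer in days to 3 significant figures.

Areal heat capacity C = ρ c_p D = 999 × 4190 × 34.1 = 1.43×10^8 J/(m²·K).
τ = C / λ = 1.43×10^8 / 18.5 = 7.72×10^6 s.
Fraction reached: 1 − e^(−t/τ) = 0.43 ⇒ t = −τ ln(1 − 0.43) = τ × 0.562.
t = 4.34×10^6 s = 50.2 days.

50.2 days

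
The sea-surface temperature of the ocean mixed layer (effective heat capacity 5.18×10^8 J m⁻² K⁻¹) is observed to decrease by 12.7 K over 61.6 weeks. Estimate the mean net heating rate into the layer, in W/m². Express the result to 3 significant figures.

Areal heat capacity C = 5.18×10^8 J m⁻² K⁻¹ (given).
Required heat per unit area: Q = C ΔT = 5.18×10^8 × -12.7 = -6.58×10^9 J/m².
Flux F = Q / Δt = -6.58×10^9 / 3.73×10^7 s = -177 W/m².

-177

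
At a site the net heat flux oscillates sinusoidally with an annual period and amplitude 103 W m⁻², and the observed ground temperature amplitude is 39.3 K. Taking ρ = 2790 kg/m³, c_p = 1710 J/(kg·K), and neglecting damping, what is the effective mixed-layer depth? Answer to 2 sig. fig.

2.8 m

ω = 2π / 3.15×10^7 s = 1.99×10^-7 s⁻¹.
Required C = F₀ / (A ω) = 103 / (39.3 × 1.99×10^-7) = 1.32×10^7 J/(m²·K).
D = C / (ρ c_p) = 1.32×10^7 / (2790 × 1710) = 2.76 m.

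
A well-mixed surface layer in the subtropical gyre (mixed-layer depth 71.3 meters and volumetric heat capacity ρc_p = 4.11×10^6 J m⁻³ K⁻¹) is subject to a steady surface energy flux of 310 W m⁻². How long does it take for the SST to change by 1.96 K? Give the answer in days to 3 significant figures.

21.4 days

Areal heat capacity C = ρc_p × D = 4.11×10^6 × 71.3 = 2.93×10^8 J/(m²·K).
Time required: Δt = C ΔT / F = 2.93×10^8 × 1.96 / 310 = 1.85×10^6 s.
In days: 1.85×10^6 s / (86400 s/day) = 21.4 days.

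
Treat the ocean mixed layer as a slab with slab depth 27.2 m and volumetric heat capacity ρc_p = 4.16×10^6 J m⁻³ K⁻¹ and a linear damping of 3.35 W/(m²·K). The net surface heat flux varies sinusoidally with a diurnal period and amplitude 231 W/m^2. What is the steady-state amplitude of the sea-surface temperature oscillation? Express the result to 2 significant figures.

0.028 K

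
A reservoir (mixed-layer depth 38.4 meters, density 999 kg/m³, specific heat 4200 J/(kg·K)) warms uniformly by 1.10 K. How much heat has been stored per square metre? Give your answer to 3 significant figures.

1.77×10^8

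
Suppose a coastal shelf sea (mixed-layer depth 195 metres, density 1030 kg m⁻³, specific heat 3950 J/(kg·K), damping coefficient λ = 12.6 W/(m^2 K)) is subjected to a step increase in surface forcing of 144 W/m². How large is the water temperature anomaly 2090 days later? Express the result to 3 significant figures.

Areal heat capacity C = ρ c_p D = 1030 × 3950 × 195 = 7.93×10^8 J/(m^2 K).
τ = C / λ = 7.93×10^8 / 12.6 = 6.30×10^7 s.
Equilibrium anomaly ΔT_eq = F / λ = 144 / 12.6 = 11.4 K.
t = 2090 days = 1.81×10^8 s, so t/τ = 2.87.
ΔT(t) = ΔT_eq (1 − e^(−t/τ)) = 11.4 × (1 − e^−2.87) = 10.8 K.

10.8 K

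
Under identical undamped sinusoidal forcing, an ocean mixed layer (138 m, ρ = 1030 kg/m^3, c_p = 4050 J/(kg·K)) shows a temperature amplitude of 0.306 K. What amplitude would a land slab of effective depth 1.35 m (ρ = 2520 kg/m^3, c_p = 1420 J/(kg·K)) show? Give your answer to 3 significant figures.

36.5 K

C_ocean = 5.76×10^8 J/(m²·K); C_land = 4.83×10^6 J/(m²·K).
A ∝ 1/C ⇒ A_land = A_ocean × C_ocean/C_land = 0.306 × 119 = 36.5 K.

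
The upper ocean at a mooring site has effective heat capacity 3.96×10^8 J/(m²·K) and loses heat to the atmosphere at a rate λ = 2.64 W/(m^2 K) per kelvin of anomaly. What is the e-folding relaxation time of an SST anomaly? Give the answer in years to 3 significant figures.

4.75 years

Areal heat capacity C = 3.96×10^8 J/(m²·K) (given).
Relaxation time τ = C / λ = 3.96×10^8 / 2.64 = 1.50×10^8 s.
In years: 1.50×10^8 s / (3.156×10^7 s/year) = 4.75 years.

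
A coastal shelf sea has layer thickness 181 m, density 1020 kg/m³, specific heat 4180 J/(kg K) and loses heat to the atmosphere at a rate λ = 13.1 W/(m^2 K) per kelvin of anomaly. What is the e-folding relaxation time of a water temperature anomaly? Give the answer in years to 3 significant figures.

Areal heat capacity C = ρ c_p D = 1020 × 4180 × 181 = 7.72×10^8 J/(m^2 K).
Relaxation time τ = C / λ = 7.72×10^8 / 13.1 = 5.89×10^7 s.
In years: 5.89×10^7 s / (3.156×10^7 s/year) = 1.87 years.

1.87 years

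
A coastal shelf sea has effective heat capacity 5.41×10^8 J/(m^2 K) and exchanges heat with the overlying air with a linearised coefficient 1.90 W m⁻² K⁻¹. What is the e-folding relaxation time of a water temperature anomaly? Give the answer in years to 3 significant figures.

Areal heat capacity C = 5.41×10^8 J/(m^2 K) (given).
Relaxation time τ = C / λ = 5.41×10^8 / 1.90 = 2.85×10^8 s.
In years: 2.85×10^8 s / (3.156×10^7 s/year) = 9.02 years.

9.02 years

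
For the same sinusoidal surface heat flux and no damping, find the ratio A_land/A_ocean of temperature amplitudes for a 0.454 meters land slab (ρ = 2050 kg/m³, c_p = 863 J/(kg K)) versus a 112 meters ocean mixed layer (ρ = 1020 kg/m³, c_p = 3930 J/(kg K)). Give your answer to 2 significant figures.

560

C_ocean = 1020 × 3930 × 112 = 4.49×10^8 J/(m²·K).
C_land = 2050 × 863 × 0.454 = 8.03×10^5 J/(m²·K).
Undamped amplitude ∝ 1/C, so A_land/A_ocean = C_ocean/C_land = 559.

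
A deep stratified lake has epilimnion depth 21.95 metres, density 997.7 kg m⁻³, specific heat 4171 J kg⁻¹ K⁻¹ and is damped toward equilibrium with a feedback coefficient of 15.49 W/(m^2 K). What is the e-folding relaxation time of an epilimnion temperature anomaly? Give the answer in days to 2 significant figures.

Areal heat capacity C = ρ c_p D = 997.7 × 4171 × 21.95 = 9.13×10^7 J/(m²·K).
Relaxation time τ = C / λ = 9.13×10^7 / 15.49 = 5.90×10^6 s.
In days: 5.90×10^6 s / (86400 s/day) = 68.3 days.

68 days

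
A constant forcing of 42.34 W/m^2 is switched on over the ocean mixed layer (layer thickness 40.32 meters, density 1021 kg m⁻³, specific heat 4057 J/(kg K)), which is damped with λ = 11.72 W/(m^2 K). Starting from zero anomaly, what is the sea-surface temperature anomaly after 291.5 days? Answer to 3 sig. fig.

3.00 K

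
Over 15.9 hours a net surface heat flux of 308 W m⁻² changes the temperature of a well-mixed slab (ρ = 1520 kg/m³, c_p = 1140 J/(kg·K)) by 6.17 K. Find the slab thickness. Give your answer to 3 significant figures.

Heat input Q = F Δt = 308 × 57200 s = 1.76×10^7 J/m².
Required areal heat capacity C = Q / ΔT = 2.86×10^6 J/(m²·K).
Depth D = C / (ρ c_p) = 2.86×10^6 / (1520 × 1140) = 1.65 m.

1.65 m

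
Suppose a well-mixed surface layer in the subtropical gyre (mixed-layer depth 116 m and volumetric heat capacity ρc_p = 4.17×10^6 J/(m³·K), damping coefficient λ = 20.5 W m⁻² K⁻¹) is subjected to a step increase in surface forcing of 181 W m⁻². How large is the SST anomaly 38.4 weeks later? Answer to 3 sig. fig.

Areal heat capacity C = ρc_p × D = 4.17×10^6 × 116 = 4.84×10^8 J/(m^2 K).
τ = C / λ = 4.84×10^8 / 20.5 = 2.36×10^7 s.
Equilibrium anomaly ΔT_eq = F / λ = 181 / 20.5 = 8.83 K.
t = 38.4 weeks = 2.32×10^7 s, so t/τ = 0.984.
ΔT(t) = ΔT_eq (1 − e^(−t/τ)) = 8.83 × (1 − e^−0.984) = 5.53 K.

5.53 K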